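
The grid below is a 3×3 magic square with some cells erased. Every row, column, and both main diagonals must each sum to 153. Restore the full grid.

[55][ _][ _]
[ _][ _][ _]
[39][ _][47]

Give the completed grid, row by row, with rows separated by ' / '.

From row 3, 153 − (39 + 47) gives (3,2) = 67.
The remaining cell in column 1 is (2,1) = 153 − 94 = 59.
Main diagonal: 55 + 47 + ? = 153, so (2,2) = 51.
From anti-diagonal, 153 − (51 + 39) gives (1,3) = 63.
Row 1: 55 + 63 + ? = 153, so (1,2) = 35.
Using row 2: 59 + 51 + ? → (2,3) = 153 − 110 = 43.

55 35 63 / 59 51 43 / 39 67 47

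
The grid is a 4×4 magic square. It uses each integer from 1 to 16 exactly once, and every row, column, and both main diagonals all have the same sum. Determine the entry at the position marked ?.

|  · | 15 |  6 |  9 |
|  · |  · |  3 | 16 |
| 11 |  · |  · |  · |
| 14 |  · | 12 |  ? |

7

The entries are 1 through 16, which sum to 136, so each line sums to 136/4 = 34.
Row 1 needs 34; the known cells sum to 30, so (1,1) = 4.
From column 1, 34 − (4 + 11 + 14) gives (2,1) = 5.
From column 3, 34 − (6 + 3 + 12) gives (3,3) = 13.
The remaining cell in anti-diagonal is (3,2) = 34 − 26 = 8.
Row 2: 5 + 3 + 16 + ? = 34, so (2,2) = 10.
Row 3 must total 34; the given cells sum to 32, so (3,4) = 2.
From column 2, 34 − (15 + 10 + 8) gives (4,2) = 1.
From column 4, 34 − (9 + 16 + 2) gives (4,4) = 7.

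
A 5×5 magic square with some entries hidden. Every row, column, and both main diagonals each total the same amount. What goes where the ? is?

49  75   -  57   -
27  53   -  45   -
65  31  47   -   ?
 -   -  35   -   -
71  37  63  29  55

39

Row 5 is complete and sums to 255; that is the magic constant.
Column 1: 49 + 27 + 65 + 71 + ? = 255, so (4,1) = 43.
Using column 2: 75 + 53 + 31 + 37 + ? → (4,2) = 255 − 196 = 59.
Using main diagonal: 49 + 53 + 47 + 55 + ? → (4,4) = 255 − 204 = 51.
Using anti-diagonal: 45 + 47 + 59 + 71 + ? → (1,5) = 255 − 222 = 33.
The remaining cell in row 1 is (1,3) = 255 − 214 = 41.
Row 4: 43 + 59 + 35 + 51 + ? = 255, so (4,5) = 67.
The remaining cell in column 3 is (2,3) = 255 − 186 = 69.
Column 4: 57 + 45 + 51 + 29 + ? = 255, so (3,4) = 73.
Row 2 must total 255; the given cells sum to 194, so (2,5) = 61.
Row 3 needs 255; the known cells sum to 216, so (3,5) = 39.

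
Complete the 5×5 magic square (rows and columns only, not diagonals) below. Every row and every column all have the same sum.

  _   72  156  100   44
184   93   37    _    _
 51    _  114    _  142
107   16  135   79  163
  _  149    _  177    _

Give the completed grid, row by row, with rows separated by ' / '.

Row 4 is already complete: 107 + 16 + 135 + 79 + 163 = 500, so that is the magic constant.
Using row 1: 72 + 156 + 100 + 44 + ? → (1,1) = 500 − 372 = 128.
From column 1, 500 − (128 + 184 + 51 + 107) gives (5,1) = 30.
Column 2 must total 500; the given cells sum to 330, so (3,2) = 170.
Column 3 must total 500; the given cells sum to 442, so (5,3) = 58.
Row 3 needs 500; the known cells sum to 477, so (3,4) = 23.
Row 5 must total 500; the given cells sum to 414, so (5,5) = 86.
Using column 4: 100 + 23 + 79 + 177 + ? → (2,4) = 500 − 379 = 121.
Column 5: 44 + 142 + 163 + 86 + ? = 500, so (2,5) = 65.

128 72 156 100 44 / 184 93 37 121 65 / 51 170 114 23 142 / 107 16 135 79 163 / 30 149 58 177 86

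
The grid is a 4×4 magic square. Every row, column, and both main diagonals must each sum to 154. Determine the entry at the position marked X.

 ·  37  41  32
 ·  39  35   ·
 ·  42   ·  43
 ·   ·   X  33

Row 1 must total 154; the given cells sum to 110, so (1,1) = 44.
Column 2 must total 154; the given cells sum to 118, so (4,2) = 36.
Column 4: 32 + 43 + 33 + ? = 154, so (2,4) = 46.
Main diagonal needs 154; the known cells sum to 116, so (3,3) = 38.
The remaining cell in anti-diagonal is (4,1) = 154 − 109 = 45.
Row 2: 39 + 35 + 46 + ? = 154, so (2,1) = 34.
From row 3, 154 − (42 + 38 + 43) gives (3,1) = 31.
Using row 4: 45 + 36 + 33 + ? → (4,3) = 154 − 114 = 40.

40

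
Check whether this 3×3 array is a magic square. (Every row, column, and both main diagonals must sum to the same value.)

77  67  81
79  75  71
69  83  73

Row 1: 77 + 67 + 81 = 225.
Row 2: 79 + 75 + 71 = 225.
Row 3: 69 + 83 + 73 = 225.
Column 1: 77 + 79 + 69 = 225.
Column 2: 67 + 75 + 83 = 225.
Column 3: 81 + 71 + 73 = 225.
Main diagonal: 77 + 75 + 73 = 225.
Anti-diagonal: 81 + 75 + 69 = 225.
All lines sum to 225.

Yes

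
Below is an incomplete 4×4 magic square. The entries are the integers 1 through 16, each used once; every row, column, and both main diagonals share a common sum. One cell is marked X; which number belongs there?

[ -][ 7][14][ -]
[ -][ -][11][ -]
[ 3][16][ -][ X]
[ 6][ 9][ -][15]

10

The entries are 1 through 16, which sum to 136, so each line sums to 136/4 = 34.
From row 4, 34 − (6 + 9 + 15) gives (4,3) = 4.
Column 2 must total 34; the given cells sum to 32, so (2,2) = 2.
Using column 3: 14 + 11 + 4 + ? → (3,3) = 34 − 29 = 5.
The remaining cell in main diagonal is (1,1) = 34 − 22 = 12.
Anti-diagonal must total 34; the given cells sum to 33, so (1,4) = 1.
Using row 3: 3 + 16 + 5 + ? → (3,4) = 34 − 24 = 10.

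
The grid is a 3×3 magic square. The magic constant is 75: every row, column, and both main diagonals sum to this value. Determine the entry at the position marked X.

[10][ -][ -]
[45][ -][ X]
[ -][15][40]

5

Row 3 needs 75; the known cells sum to 55, so (3,1) = 20.
The remaining cell in main diagonal is (2,2) = 75 − 50 = 25.
Anti-diagonal: 25 + 20 + ? = 75, so (1,3) = 30.
Row 1 needs 75; the known cells sum to 40, so (1,2) = 35.
Row 2 needs 75; the known cells sum to 70, so (2,3) = 5.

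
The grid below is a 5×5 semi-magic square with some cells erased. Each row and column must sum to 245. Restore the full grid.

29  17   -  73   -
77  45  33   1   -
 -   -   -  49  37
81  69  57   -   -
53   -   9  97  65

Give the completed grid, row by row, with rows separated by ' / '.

Row 2 needs 245; the known cells sum to 156, so (2,5) = 89.
Using row 5: 53 + 9 + 97 + 65 + ? → (5,2) = 245 − 224 = 21.
Column 1: 29 + 77 + 81 + 53 + ? = 245, so (3,1) = 5.
The remaining cell in column 2 is (3,2) = 245 − 152 = 93.
Using column 4: 73 + 1 + 49 + 97 + ? → (4,4) = 245 − 220 = 25.
Using row 3: 5 + 93 + 49 + 37 + ? → (3,3) = 245 − 184 = 61.
Using row 4: 81 + 69 + 57 + 25 + ? → (4,5) = 245 − 232 = 13.
The remaining cell in column 3 is (1,3) = 245 − 160 = 85.
Using column 5: 89 + 37 + 13 + 65 + ? → (1,5) = 245 − 204 = 41.

29 17 85 73 41 / 77 45 33 1 89 / 5 93 61 49 37 / 81 69 57 25 13 / 53 21 9 97 65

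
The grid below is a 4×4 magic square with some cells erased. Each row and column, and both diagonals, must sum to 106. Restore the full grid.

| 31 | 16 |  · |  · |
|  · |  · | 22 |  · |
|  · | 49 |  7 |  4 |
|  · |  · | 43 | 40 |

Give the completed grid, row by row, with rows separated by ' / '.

Row 3 needs 106; the known cells sum to 60, so (3,1) = 46.
Column 3: 22 + 7 + 43 + ? = 106, so (1,3) = 34.
Using main diagonal: 31 + 7 + 40 + ? → (2,2) = 106 − 78 = 28.
Row 1 needs 106; the known cells sum to 81, so (1,4) = 25.
The remaining cell in column 2 is (4,2) = 106 − 93 = 13.
Column 4 must total 106; the given cells sum to 69, so (2,4) = 37.
Anti-diagonal: 25 + 22 + 49 + ? = 106, so (4,1) = 10.
Row 2: 28 + 22 + 37 + ? = 106, so (2,1) = 19.

31 16 34 25 / 19 28 22 37 / 46 49 7 4 / 10 13 43 40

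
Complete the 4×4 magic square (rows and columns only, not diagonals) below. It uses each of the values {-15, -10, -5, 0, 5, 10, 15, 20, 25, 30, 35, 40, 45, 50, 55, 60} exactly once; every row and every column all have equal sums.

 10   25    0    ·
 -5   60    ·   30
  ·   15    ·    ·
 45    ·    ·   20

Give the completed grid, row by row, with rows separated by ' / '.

10 25 0 55 / -5 60 5 30 / 40 15 50 -15 / 45 -10 35 20

The 16 entries sum to 360, so each line sums to 360/4 = 90.
The remaining cell in row 1 is (1,4) = 90 − 35 = 55.
Row 2 needs 90; the known cells sum to 85, so (2,3) = 5.
From column 1, 90 − (10 + (-5) + 45) gives (3,1) = 40.
Column 2 must total 90; the given cells sum to 100, so (4,2) = -10.
Using column 4: 55 + 30 + 20 + ? → (3,4) = 90 − 105 = -15.
The remaining cell in row 3 is (3,3) = 90 − 40 = 50.
Row 4 needs 90; the known cells sum to 55, so (4,3) = 35.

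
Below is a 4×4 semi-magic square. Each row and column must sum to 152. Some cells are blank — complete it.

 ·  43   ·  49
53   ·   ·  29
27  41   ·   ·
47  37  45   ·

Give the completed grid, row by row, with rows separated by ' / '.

Row 4: 47 + 37 + 45 + ? = 152, so (4,4) = 23.
Column 1 must total 152; the given cells sum to 127, so (1,1) = 25.
From column 2, 152 − (43 + 41 + 37) gives (2,2) = 31.
Using column 4: 49 + 29 + 23 + ? → (3,4) = 152 − 101 = 51.
Using row 1: 25 + 43 + 49 + ? → (1,3) = 152 − 117 = 35.
Using row 2: 53 + 31 + 29 + ? → (2,3) = 152 − 113 = 39.
From row 3, 152 − (27 + 41 + 51) gives (3,3) = 33.

25 43 35 49 / 53 31 39 29 / 27 41 33 51 / 47 37 45 23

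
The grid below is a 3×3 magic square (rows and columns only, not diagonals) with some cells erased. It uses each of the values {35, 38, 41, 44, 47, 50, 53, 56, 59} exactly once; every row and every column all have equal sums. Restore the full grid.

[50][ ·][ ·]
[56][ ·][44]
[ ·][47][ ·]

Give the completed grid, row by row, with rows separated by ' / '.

50 53 38 / 56 41 44 / 35 47 59

The 9 entries sum to 423, so each line sums to 423/3 = 141.
Row 2 needs 141; the known cells sum to 100, so (2,2) = 41.
Column 1 needs 141; the known cells sum to 106, so (3,1) = 35.
From column 2, 141 − (41 + 47) gives (1,2) = 53.
Using row 1: 50 + 53 + ? → (1,3) = 141 − 103 = 38.
From row 3, 141 − (35 + 47) gives (3,3) = 59.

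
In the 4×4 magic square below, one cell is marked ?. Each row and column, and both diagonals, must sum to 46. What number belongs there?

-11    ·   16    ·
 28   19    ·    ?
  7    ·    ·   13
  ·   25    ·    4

-2

Column 1 must total 46; the given cells sum to 24, so (4,1) = 22.
Main diagonal needs 46; the known cells sum to 12, so (3,3) = 34.
Row 3: 7 + 34 + 13 + ? = 46, so (3,2) = -8.
The remaining cell in row 4 is (4,3) = 46 − 51 = -5.
The remaining cell in column 2 is (1,2) = 46 − 36 = 10.
Column 3 must total 46; the given cells sum to 45, so (2,3) = 1.
The remaining cell in anti-diagonal is (1,4) = 46 − 15 = 31.
Row 2 must total 46; the given cells sum to 48, so (2,4) = -2.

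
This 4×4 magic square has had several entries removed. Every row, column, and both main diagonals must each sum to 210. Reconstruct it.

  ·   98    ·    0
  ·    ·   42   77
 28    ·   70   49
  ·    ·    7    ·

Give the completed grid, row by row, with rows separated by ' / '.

21 98 91 0 / 56 35 42 77 / 28 63 70 49 / 105 14 7 84

Using row 3: 28 + 70 + 49 + ? → (3,2) = 210 − 147 = 63.
Column 3 needs 210; the known cells sum to 119, so (1,3) = 91.
Column 4 needs 210; the known cells sum to 126, so (4,4) = 84.
Using anti-diagonal: 0 + 42 + 63 + ? → (4,1) = 210 − 105 = 105.
From row 1, 210 − (98 + 91 + 0) gives (1,1) = 21.
From row 4, 210 − (105 + 7 + 84) gives (4,2) = 14.
Using column 1: 21 + 28 + 105 + ? → (2,1) = 210 − 154 = 56.
Using column 2: 98 + 63 + 14 + ? → (2,2) = 210 − 175 = 35.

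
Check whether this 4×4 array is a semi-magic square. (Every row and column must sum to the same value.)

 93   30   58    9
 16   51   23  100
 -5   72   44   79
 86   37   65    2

Row 1: 93 + 30 + 58 + 9 = 190.
Row 2: 16 + 51 + 23 + 100 = 190.
Row 3: -5 + 72 + 44 + 79 = 190.
Row 4: 86 + 37 + 65 + 2 = 190.
Column 1: 93 + 16 + (-5) + 86 = 190.
Column 2: 30 + 51 + 72 + 37 = 190.
Column 3: 58 + 23 + 44 + 65 = 190.
Column 4: 9 + 100 + 79 + 2 = 190.
All lines sum to 190.

Yes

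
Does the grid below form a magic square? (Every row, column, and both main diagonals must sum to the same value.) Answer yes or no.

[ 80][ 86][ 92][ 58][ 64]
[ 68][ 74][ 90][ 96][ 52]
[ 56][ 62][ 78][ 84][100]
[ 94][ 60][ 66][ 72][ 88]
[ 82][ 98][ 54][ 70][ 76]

Yes

Row 1: 80 + 86 + 92 + 58 + 64 = 380.
Row 2: 68 + 74 + 90 + 96 + 52 = 380.
Row 3: 56 + 62 + 78 + 84 + 100 = 380.
Row 4: 94 + 60 + 66 + 72 + 88 = 380.
Row 5: 82 + 98 + 54 + 70 + 76 = 380.
Column 1: 80 + 68 + 56 + 94 + 82 = 380.
Column 2: 86 + 74 + 62 + 60 + 98 = 380.
Column 3: 92 + 90 + 78 + 66 + 54 = 380.
Column 4: 58 + 96 + 84 + 72 + 70 = 380.
Column 5: 64 + 52 + 100 + 88 + 76 = 380.
Main diagonal: 80 + 74 + 78 + 72 + 76 = 380.
Anti-diagonal: 64 + 96 + 78 + 60 + 82 = 380.
All lines sum to 380.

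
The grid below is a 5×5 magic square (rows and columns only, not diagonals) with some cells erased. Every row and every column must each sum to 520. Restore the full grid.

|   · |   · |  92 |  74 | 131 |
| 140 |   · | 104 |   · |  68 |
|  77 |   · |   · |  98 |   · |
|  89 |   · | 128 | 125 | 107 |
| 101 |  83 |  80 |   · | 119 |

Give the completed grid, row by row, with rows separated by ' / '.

113 110 92 74 131 / 140 122 104 86 68 / 77 134 116 98 95 / 89 71 128 125 107 / 101 83 80 137 119

Row 4: 89 + 128 + 125 + 107 + ? = 520, so (4,2) = 71.
The remaining cell in row 5 is (5,4) = 520 − 383 = 137.
Column 1 needs 520; the known cells sum to 407, so (1,1) = 113.
From column 3, 520 − (92 + 104 + 128 + 80) gives (3,3) = 116.
Column 4: 74 + 98 + 125 + 137 + ? = 520, so (2,4) = 86.
Column 5: 131 + 68 + 107 + 119 + ? = 520, so (3,5) = 95.
Row 1: 113 + 92 + 74 + 131 + ? = 520, so (1,2) = 110.
Using row 2: 140 + 104 + 86 + 68 + ? → (2,2) = 520 − 398 = 122.
From row 3, 520 − (77 + 116 + 98 + 95) gives (3,2) = 134.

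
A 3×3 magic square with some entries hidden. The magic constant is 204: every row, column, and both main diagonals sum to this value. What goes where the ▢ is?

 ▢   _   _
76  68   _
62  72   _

66

Using row 2: 76 + 68 + ? → (2,3) = 204 − 144 = 60.
Using row 3: 62 + 72 + ? → (3,3) = 204 − 134 = 70.
Column 1: 76 + 62 + ? = 204, so (1,1) = 66.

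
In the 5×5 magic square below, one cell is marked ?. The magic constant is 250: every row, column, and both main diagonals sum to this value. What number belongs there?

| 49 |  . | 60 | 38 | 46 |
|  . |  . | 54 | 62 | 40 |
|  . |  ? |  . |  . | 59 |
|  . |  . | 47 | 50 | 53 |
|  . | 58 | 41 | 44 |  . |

45

Row 1: 49 + 60 + 38 + 46 + ? = 250, so (1,2) = 57.
From column 3, 250 − (60 + 54 + 47 + 41) gives (3,3) = 48.
Column 4 needs 250; the known cells sum to 194, so (3,4) = 56.
From column 5, 250 − (46 + 40 + 59 + 53) gives (5,5) = 52.
The remaining cell in main diagonal is (2,2) = 250 − 199 = 51.
The remaining cell in row 2 is (2,1) = 250 − 207 = 43.
Row 5 must total 250; the given cells sum to 195, so (5,1) = 55.
Using anti-diagonal: 46 + 62 + 48 + 55 + ? → (4,2) = 250 − 211 = 39.
The remaining cell in row 4 is (4,1) = 250 − 189 = 61.
Column 1 must total 250; the given cells sum to 208, so (3,1) = 42.
Using column 2: 57 + 51 + 39 + 58 + ? → (3,2) = 250 − 205 = 45.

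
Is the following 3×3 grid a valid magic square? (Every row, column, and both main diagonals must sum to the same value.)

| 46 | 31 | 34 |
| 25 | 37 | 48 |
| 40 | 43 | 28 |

No — main diagonal sums to 111 but row 2 sums to 110.

Row 1: 46 + 31 + 34 = 111.
Row 2: 25 + 37 + 48 = 110.
Row 3: 40 + 43 + 28 = 111.
Column 1: 46 + 25 + 40 = 111.
Column 2: 31 + 37 + 43 = 111.
Column 3: 34 + 48 + 28 = 110.
Main diagonal: 46 + 37 + 28 = 111.
Anti-diagonal: 34 + 37 + 40 = 111.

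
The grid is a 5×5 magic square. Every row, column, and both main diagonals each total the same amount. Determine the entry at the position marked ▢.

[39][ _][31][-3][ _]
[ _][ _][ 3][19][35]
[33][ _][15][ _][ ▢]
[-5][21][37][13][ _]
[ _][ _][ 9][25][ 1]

7

Column 3 is complete and sums to 95; that is the magic constant.
Row 4 needs 95; the known cells sum to 66, so (4,5) = 29.
The remaining cell in column 4 is (3,4) = 95 − 54 = 41.
Using main diagonal: 39 + 15 + 13 + 1 + ? → (2,2) = 95 − 68 = 27.
From row 2, 95 − (27 + 3 + 19 + 35) gives (2,1) = 11.
Column 1 must total 95; the given cells sum to 78, so (5,1) = 17.
Using anti-diagonal: 19 + 15 + 21 + 17 + ? → (1,5) = 95 − 72 = 23.
Row 1 must total 95; the given cells sum to 90, so (1,2) = 5.
Using row 5: 17 + 9 + 25 + 1 + ? → (5,2) = 95 − 52 = 43.
Column 2 must total 95; the given cells sum to 96, so (3,2) = -1.
Column 5: 23 + 35 + 29 + 1 + ? = 95, so (3,5) = 7.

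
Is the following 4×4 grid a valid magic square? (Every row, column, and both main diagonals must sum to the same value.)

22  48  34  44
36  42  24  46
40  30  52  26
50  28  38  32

Yes

Row 1: 22 + 48 + 34 + 44 = 148.
Row 2: 36 + 42 + 24 + 46 = 148.
Row 3: 40 + 30 + 52 + 26 = 148.
Row 4: 50 + 28 + 38 + 32 = 148.
Column 1: 22 + 36 + 40 + 50 = 148.
Column 2: 48 + 42 + 30 + 28 = 148.
Column 3: 34 + 24 + 52 + 38 = 148.
Column 4: 44 + 46 + 26 + 32 = 148.
Main diagonal: 22 + 42 + 52 + 32 = 148.
Anti-diagonal: 44 + 24 + 30 + 50 = 148.
All lines sum to 148.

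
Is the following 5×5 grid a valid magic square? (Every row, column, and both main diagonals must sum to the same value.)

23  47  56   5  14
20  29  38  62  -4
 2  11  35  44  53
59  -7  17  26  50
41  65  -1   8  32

Row 1: 23 + 47 + 56 + 5 + 14 = 145.
Row 2: 20 + 29 + 38 + 62 + (-4) = 145.
Row 3: 2 + 11 + 35 + 44 + 53 = 145.
Row 4: 59 + (-7) + 17 + 26 + 50 = 145.
Row 5: 41 + 65 + (-1) + 8 + 32 = 145.
Column 1: 23 + 20 + 2 + 59 + 41 = 145.
Column 2: 47 + 29 + 11 + (-7) + 65 = 145.
Column 3: 56 + 38 + 35 + 17 + (-1) = 145.
Column 4: 5 + 62 + 44 + 26 + 8 = 145.
Column 5: 14 + (-4) + 53 + 50 + 32 = 145.
Main diagonal: 23 + 29 + 35 + 26 + 32 = 145.
Anti-diagonal: 14 + 62 + 35 + (-7) + 41 = 145.
All lines sum to 145.

Yes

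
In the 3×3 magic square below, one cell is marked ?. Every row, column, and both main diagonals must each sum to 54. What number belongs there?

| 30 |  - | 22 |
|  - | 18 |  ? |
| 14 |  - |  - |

26

From row 1, 54 − (30 + 22) gives (1,2) = 2.
Using column 1: 30 + 14 + ? → (2,1) = 54 − 44 = 10.
Column 2: 2 + 18 + ? = 54, so (3,2) = 34.
Using main diagonal: 30 + 18 + ? → (3,3) = 54 − 48 = 6.
Row 2 must total 54; the given cells sum to 28, so (2,3) = 26.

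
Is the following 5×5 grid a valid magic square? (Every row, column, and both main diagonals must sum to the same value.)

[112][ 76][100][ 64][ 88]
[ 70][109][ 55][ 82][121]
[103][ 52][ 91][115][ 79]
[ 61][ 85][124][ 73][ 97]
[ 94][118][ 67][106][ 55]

Row 1: 112 + 76 + 100 + 64 + 88 = 440.
Row 2: 70 + 109 + 55 + 82 + 121 = 437.
Row 3: 103 + 52 + 91 + 115 + 79 = 440.
Row 4: 61 + 85 + 124 + 73 + 97 = 440.
Row 5: 94 + 118 + 67 + 106 + 55 = 440.
Column 1: 112 + 70 + 103 + 61 + 94 = 440.
Column 2: 76 + 109 + 52 + 85 + 118 = 440.
Column 3: 100 + 55 + 91 + 124 + 67 = 437.
Column 4: 64 + 82 + 115 + 73 + 106 = 440.
Column 5: 88 + 121 + 79 + 97 + 55 = 440.
Main diagonal: 112 + 109 + 91 + 73 + 55 = 440.
Anti-diagonal: 88 + 82 + 91 + 85 + 94 = 440.

No — column 4 sums to 440 but row 2 sums to 437.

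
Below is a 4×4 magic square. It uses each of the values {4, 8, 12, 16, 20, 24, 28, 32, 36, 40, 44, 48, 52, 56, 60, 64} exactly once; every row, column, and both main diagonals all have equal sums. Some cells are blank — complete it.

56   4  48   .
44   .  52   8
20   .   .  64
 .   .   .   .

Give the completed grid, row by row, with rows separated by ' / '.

The 16 entries sum to 544, so each line sums to 544/4 = 136.
Using row 1: 56 + 4 + 48 + ? → (1,4) = 136 − 108 = 28.
Using row 2: 44 + 52 + 8 + ? → (2,2) = 136 − 104 = 32.
From column 1, 136 − (56 + 44 + 20) gives (4,1) = 16.
From column 4, 136 − (28 + 8 + 64) gives (4,4) = 36.
From main diagonal, 136 − (56 + 32 + 36) gives (3,3) = 12.
Anti-diagonal: 28 + 52 + 16 + ? = 136, so (3,2) = 40.
From column 2, 136 − (4 + 32 + 40) gives (4,2) = 60.
From column 3, 136 − (48 + 52 + 12) gives (4,3) = 24.

56 4 48 28 / 44 32 52 8 / 20 40 12 64 / 16 60 24 36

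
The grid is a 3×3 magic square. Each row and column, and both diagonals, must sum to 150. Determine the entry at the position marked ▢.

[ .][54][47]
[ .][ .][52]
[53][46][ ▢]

51

Row 1 must total 150; the given cells sum to 101, so (1,1) = 49.
Row 3 needs 150; the known cells sum to 99, so (3,3) = 51.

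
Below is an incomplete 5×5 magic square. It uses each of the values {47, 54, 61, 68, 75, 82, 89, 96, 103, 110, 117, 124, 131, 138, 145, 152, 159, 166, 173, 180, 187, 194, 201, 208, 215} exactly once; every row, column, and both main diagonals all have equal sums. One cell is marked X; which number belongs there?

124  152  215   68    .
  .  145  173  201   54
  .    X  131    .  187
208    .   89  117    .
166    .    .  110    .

The 25 entries sum to 3275, so each line sums to 3275/5 = 655.
Row 1: 124 + 152 + 215 + 68 + ? = 655, so (1,5) = 96.
Row 2 must total 655; the given cells sum to 573, so (2,1) = 82.
Column 1 must total 655; the given cells sum to 580, so (3,1) = 75.
Using column 3: 215 + 173 + 131 + 89 + ? → (5,3) = 655 − 608 = 47.
From column 4, 655 − (68 + 201 + 117 + 110) gives (3,4) = 159.
Main diagonal must total 655; the given cells sum to 517, so (5,5) = 138.
Anti-diagonal: 96 + 201 + 131 + 166 + ? = 655, so (4,2) = 61.
Row 3 needs 655; the known cells sum to 552, so (3,2) = 103.

103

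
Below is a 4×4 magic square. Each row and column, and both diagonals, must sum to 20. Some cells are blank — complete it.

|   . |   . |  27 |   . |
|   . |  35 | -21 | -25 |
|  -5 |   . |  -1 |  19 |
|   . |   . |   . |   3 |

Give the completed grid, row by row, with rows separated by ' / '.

Row 2: 35 + (-21) + (-25) + ? = 20, so (2,1) = 31.
Using row 3: -5 + (-1) + 19 + ? → (3,2) = 20 − 13 = 7.
Column 3 needs 20; the known cells sum to 5, so (4,3) = 15.
Column 4: -25 + 19 + 3 + ? = 20, so (1,4) = 23.
Main diagonal must total 20; the given cells sum to 37, so (1,1) = -17.
Anti-diagonal needs 20; the known cells sum to 9, so (4,1) = 11.
The remaining cell in row 1 is (1,2) = 20 − 33 = -13.
Row 4 needs 20; the known cells sum to 29, so (4,2) = -9.

-17 -13 27 23 / 31 35 -21 -25 / -5 7 -1 19 / 11 -9 15 3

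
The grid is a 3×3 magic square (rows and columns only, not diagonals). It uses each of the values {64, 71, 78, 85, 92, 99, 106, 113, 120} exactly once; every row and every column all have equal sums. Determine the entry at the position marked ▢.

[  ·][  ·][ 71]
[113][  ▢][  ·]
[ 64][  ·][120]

The 9 entries sum to 828, so each line sums to 828/3 = 276.
Row 3 must total 276; the given cells sum to 184, so (3,2) = 92.
The remaining cell in column 1 is (1,1) = 276 − 177 = 99.
The remaining cell in column 3 is (2,3) = 276 − 191 = 85.
The remaining cell in row 1 is (1,2) = 276 − 170 = 106.
Using row 2: 113 + 85 + ? → (2,2) = 276 − 198 = 78.

78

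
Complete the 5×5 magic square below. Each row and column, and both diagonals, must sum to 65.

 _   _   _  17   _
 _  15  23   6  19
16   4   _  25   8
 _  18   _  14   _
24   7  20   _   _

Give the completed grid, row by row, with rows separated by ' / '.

Using row 2: 15 + 23 + 6 + 19 + ? → (2,1) = 65 − 63 = 2.
Using row 3: 16 + 4 + 25 + 8 + ? → (3,3) = 65 − 53 = 12.
Using column 2: 15 + 4 + 18 + 7 + ? → (1,2) = 65 − 44 = 21.
Column 4 needs 65; the known cells sum to 62, so (5,4) = 3.
Anti-diagonal must total 65; the given cells sum to 60, so (1,5) = 5.
The remaining cell in row 5 is (5,5) = 65 − 54 = 11.
Column 5 needs 65; the known cells sum to 43, so (4,5) = 22.
The remaining cell in main diagonal is (1,1) = 65 − 52 = 13.
Row 1 must total 65; the given cells sum to 56, so (1,3) = 9.
From column 1, 65 − (13 + 2 + 16 + 24) gives (4,1) = 10.
Column 3: 9 + 23 + 12 + 20 + ? = 65, so (4,3) = 1.

13 21 9 17 5 / 2 15 23 6 19 / 16 4 12 25 8 / 10 18 1 14 22 / 24 7 20 3 11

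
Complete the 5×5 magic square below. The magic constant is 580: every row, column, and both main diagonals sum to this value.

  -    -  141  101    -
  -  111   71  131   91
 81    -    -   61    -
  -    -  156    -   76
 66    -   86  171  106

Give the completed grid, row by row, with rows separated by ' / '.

Using row 2: 111 + 71 + 131 + 91 + ? → (2,1) = 580 − 404 = 176.
Row 5: 66 + 86 + 171 + 106 + ? = 580, so (5,2) = 151.
From column 3, 580 − (141 + 71 + 156 + 86) gives (3,3) = 126.
The remaining cell in column 4 is (4,4) = 580 − 464 = 116.
Main diagonal: 111 + 126 + 116 + 106 + ? = 580, so (1,1) = 121.
Column 1 needs 580; the known cells sum to 444, so (4,1) = 136.
Row 4 must total 580; the given cells sum to 484, so (4,2) = 96.
Anti-diagonal: 131 + 126 + 96 + 66 + ? = 580, so (1,5) = 161.
Row 1 must total 580; the given cells sum to 524, so (1,2) = 56.
Using column 2: 56 + 111 + 96 + 151 + ? → (3,2) = 580 − 414 = 166.
The remaining cell in column 5 is (3,5) = 580 − 434 = 146.

121 56 141 101 161 / 176 111 71 131 91 / 81 166 126 61 146 / 136 96 156 116 76 / 66 151 86 171 106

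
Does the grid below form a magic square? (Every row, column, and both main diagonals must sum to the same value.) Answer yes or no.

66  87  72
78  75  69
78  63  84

No — column 1 sums to 222 but anti-diagonal sums to 225.

Row 1: 66 + 87 + 72 = 225.
Row 2: 78 + 75 + 69 = 222.
Row 3: 78 + 63 + 84 = 225.
Column 1: 66 + 78 + 78 = 222.
Column 2: 87 + 75 + 63 = 225.
Column 3: 72 + 69 + 84 = 225.
Main diagonal: 66 + 75 + 84 = 225.
Anti-diagonal: 72 + 75 + 78 = 225.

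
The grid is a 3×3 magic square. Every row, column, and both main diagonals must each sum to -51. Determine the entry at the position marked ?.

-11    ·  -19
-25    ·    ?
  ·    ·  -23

-9

The remaining cell in row 1 is (1,2) = -51 − (-30) = -21.
From column 1, -51 − (-11 + (-25)) gives (3,1) = -15.
From column 3, -51 − (-19 + (-23)) gives (2,3) = -9.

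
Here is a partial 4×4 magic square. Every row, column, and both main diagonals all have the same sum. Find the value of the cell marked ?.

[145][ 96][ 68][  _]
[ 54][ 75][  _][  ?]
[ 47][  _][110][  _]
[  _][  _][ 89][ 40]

Main diagonal is complete and sums to 370; that is the magic constant.
Row 1: 145 + 96 + 68 + ? = 370, so (1,4) = 61.
Using column 1: 145 + 54 + 47 + ? → (4,1) = 370 − 246 = 124.
Column 3: 68 + 110 + 89 + ? = 370, so (2,3) = 103.
From anti-diagonal, 370 − (61 + 103 + 124) gives (3,2) = 82.
Row 2 needs 370; the known cells sum to 232, so (2,4) = 138.

138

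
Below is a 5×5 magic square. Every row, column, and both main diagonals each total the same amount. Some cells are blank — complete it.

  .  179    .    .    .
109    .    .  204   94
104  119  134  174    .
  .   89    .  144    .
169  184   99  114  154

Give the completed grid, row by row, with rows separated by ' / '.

Row 5 is already complete: 169 + 184 + 99 + 114 + 154 = 720, so that is the magic constant.
Row 3 needs 720; the known cells sum to 531, so (3,5) = 189.
Column 2: 179 + 119 + 89 + 184 + ? = 720, so (2,2) = 149.
The remaining cell in column 4 is (1,4) = 720 − 636 = 84.
The remaining cell in main diagonal is (1,1) = 720 − 581 = 139.
From anti-diagonal, 720 − (204 + 134 + 89 + 169) gives (1,5) = 124.
Row 1 needs 720; the known cells sum to 526, so (1,3) = 194.
From row 2, 720 − (109 + 149 + 204 + 94) gives (2,3) = 164.
Column 1 must total 720; the given cells sum to 521, so (4,1) = 199.
From column 3, 720 − (194 + 164 + 134 + 99) gives (4,3) = 129.
Using column 5: 124 + 94 + 189 + 154 + ? → (4,5) = 720 − 561 = 159.

139 179 194 84 124 / 109 149 164 204 94 / 104 119 134 174 189 / 199 89 129 144 159 / 169 184 99 114 154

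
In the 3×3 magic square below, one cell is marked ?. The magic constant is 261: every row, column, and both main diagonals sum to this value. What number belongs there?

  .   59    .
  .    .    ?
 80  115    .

Row 3: 80 + 115 + ? = 261, so (3,3) = 66.
From column 2, 261 − (59 + 115) gives (2,2) = 87.
Main diagonal: 87 + 66 + ? = 261, so (1,1) = 108.
Anti-diagonal needs 261; the known cells sum to 167, so (1,3) = 94.
Column 1 must total 261; the given cells sum to 188, so (2,1) = 73.
Using column 3: 94 + 66 + ? → (2,3) = 261 − 160 = 101.

101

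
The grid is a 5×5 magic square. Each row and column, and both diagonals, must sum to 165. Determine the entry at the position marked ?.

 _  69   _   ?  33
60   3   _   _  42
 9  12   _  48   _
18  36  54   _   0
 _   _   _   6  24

15

From row 4, 165 − (18 + 36 + 54 + 0) gives (4,4) = 57.
From column 2, 165 − (69 + 3 + 12 + 36) gives (5,2) = 45.
From column 5, 165 − (33 + 42 + 0 + 24) gives (3,5) = 66.
The remaining cell in row 3 is (3,3) = 165 − 135 = 30.
Using main diagonal: 3 + 30 + 57 + 24 + ? → (1,1) = 165 − 114 = 51.
Using column 1: 51 + 60 + 9 + 18 + ? → (5,1) = 165 − 138 = 27.
Anti-diagonal: 33 + 30 + 36 + 27 + ? = 165, so (2,4) = 39.
Row 2 must total 165; the given cells sum to 144, so (2,3) = 21.
Row 5 must total 165; the given cells sum to 102, so (5,3) = 63.
Column 3 needs 165; the known cells sum to 168, so (1,3) = -3.
The remaining cell in column 4 is (1,4) = 165 − 150 = 15.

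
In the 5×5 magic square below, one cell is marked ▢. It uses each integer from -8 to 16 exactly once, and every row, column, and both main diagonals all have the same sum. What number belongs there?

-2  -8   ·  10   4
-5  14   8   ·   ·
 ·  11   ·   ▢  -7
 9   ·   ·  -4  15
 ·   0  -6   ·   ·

The entries are -8 through 16, which sum to 100, so each line sums to 100/5 = 20.
From row 1, 20 − (-2 + (-8) + 10 + 4) gives (1,3) = 16.
Using column 2: -8 + 14 + 11 + 0 + ? → (4,2) = 20 − 17 = 3.
Using row 4: 9 + 3 + (-4) + 15 + ? → (4,3) = 20 − 23 = -3.
Column 3 needs 20; the known cells sum to 15, so (3,3) = 5.
From main diagonal, 20 − (-2 + 14 + 5 + (-4)) gives (5,5) = 7.
Column 5 must total 20; the given cells sum to 19, so (2,5) = 1.
Row 2 must total 20; the given cells sum to 18, so (2,4) = 2.
Anti-diagonal needs 20; the known cells sum to 14, so (5,1) = 6.
Row 5: 6 + 0 + (-6) + 7 + ? = 20, so (5,4) = 13.
Column 1 must total 20; the given cells sum to 8, so (3,1) = 12.
Column 4 must total 20; the given cells sum to 21, so (3,4) = -1.

-1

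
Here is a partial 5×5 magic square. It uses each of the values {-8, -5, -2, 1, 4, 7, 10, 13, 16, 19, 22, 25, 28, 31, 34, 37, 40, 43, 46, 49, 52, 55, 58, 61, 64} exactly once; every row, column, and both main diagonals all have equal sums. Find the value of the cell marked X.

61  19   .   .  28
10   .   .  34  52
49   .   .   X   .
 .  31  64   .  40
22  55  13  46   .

58

The 25 entries sum to 700, so each line sums to 700/5 = 140.
Row 5 must total 140; the given cells sum to 136, so (5,5) = 4.
Column 1: 61 + 10 + 49 + 22 + ? = 140, so (4,1) = -2.
Column 5 must total 140; the given cells sum to 124, so (3,5) = 16.
From anti-diagonal, 140 − (28 + 34 + 31 + 22) gives (3,3) = 25.
The remaining cell in row 4 is (4,4) = 140 − 133 = 7.
Using main diagonal: 61 + 25 + 7 + 4 + ? → (2,2) = 140 − 97 = 43.
Using row 2: 10 + 43 + 34 + 52 + ? → (2,3) = 140 − 139 = 1.
The remaining cell in column 2 is (3,2) = 140 − 148 = -8.
From column 3, 140 − (1 + 25 + 64 + 13) gives (1,3) = 37.
The remaining cell in row 1 is (1,4) = 140 − 145 = -5.
Row 3 must total 140; the given cells sum to 82, so (3,4) = 58.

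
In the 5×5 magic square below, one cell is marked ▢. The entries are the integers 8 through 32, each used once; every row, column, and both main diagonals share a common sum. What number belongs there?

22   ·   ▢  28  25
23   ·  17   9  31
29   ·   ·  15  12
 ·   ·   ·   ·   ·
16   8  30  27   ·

11

The entries are 8 through 32, which sum to 500, so each line sums to 500/5 = 100.
Using row 2: 23 + 17 + 9 + 31 + ? → (2,2) = 100 − 80 = 20.
Row 5 needs 100; the known cells sum to 81, so (5,5) = 19.
The remaining cell in column 1 is (4,1) = 100 − 90 = 10.
Column 4 needs 100; the known cells sum to 79, so (4,4) = 21.
Column 5 needs 100; the known cells sum to 87, so (4,5) = 13.
Main diagonal needs 100; the known cells sum to 82, so (3,3) = 18.
From anti-diagonal, 100 − (25 + 9 + 18 + 16) gives (4,2) = 32.
Row 3 must total 100; the given cells sum to 74, so (3,2) = 26.
Row 4 needs 100; the known cells sum to 76, so (4,3) = 24.
From column 2, 100 − (20 + 26 + 32 + 8) gives (1,2) = 14.
The remaining cell in column 3 is (1,3) = 100 − 89 = 11.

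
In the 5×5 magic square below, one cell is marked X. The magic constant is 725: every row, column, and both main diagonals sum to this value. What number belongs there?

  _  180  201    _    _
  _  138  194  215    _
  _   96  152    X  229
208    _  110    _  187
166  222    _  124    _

173

From column 2, 725 − (180 + 138 + 96 + 222) gives (4,2) = 89.
Using column 3: 201 + 194 + 152 + 110 + ? → (5,3) = 725 − 657 = 68.
Anti-diagonal needs 725; the known cells sum to 622, so (1,5) = 103.
Row 4 must total 725; the given cells sum to 594, so (4,4) = 131.
From row 5, 725 − (166 + 222 + 68 + 124) gives (5,5) = 145.
Column 5: 103 + 229 + 187 + 145 + ? = 725, so (2,5) = 61.
Main diagonal must total 725; the given cells sum to 566, so (1,1) = 159.
Row 1: 159 + 180 + 201 + 103 + ? = 725, so (1,4) = 82.
From row 2, 725 − (138 + 194 + 215 + 61) gives (2,1) = 117.
From column 1, 725 − (159 + 117 + 208 + 166) gives (3,1) = 75.
Using column 4: 82 + 215 + 131 + 124 + ? → (3,4) = 725 − 552 = 173.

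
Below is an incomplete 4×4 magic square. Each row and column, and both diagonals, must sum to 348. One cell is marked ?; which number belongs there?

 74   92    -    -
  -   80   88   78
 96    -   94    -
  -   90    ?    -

Using row 2: 80 + 88 + 78 + ? → (2,1) = 348 − 246 = 102.
From column 1, 348 − (74 + 102 + 96) gives (4,1) = 76.
Column 2 needs 348; the known cells sum to 262, so (3,2) = 86.
From main diagonal, 348 − (74 + 80 + 94) gives (4,4) = 100.
Anti-diagonal needs 348; the known cells sum to 250, so (1,4) = 98.
From row 1, 348 − (74 + 92 + 98) gives (1,3) = 84.
Row 3: 96 + 86 + 94 + ? = 348, so (3,4) = 72.
Row 4: 76 + 90 + 100 + ? = 348, so (4,3) = 82.

82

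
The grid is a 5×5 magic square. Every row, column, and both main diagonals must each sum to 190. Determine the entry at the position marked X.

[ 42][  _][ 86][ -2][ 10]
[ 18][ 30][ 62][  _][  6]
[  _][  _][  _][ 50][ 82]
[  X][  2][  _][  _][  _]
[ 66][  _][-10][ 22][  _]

70

Row 1 must total 190; the given cells sum to 136, so (1,2) = 54.
Row 2 needs 190; the known cells sum to 116, so (2,4) = 74.
Column 4 must total 190; the given cells sum to 144, so (4,4) = 46.
Using anti-diagonal: 10 + 74 + 2 + 66 + ? → (3,3) = 190 − 152 = 38.
Using column 3: 86 + 62 + 38 + (-10) + ? → (4,3) = 190 − 176 = 14.
Using main diagonal: 42 + 30 + 38 + 46 + ? → (5,5) = 190 − 156 = 34.
Row 5 needs 190; the known cells sum to 112, so (5,2) = 78.
Using column 2: 54 + 30 + 2 + 78 + ? → (3,2) = 190 − 164 = 26.
Using column 5: 10 + 6 + 82 + 34 + ? → (4,5) = 190 − 132 = 58.
Row 3: 26 + 38 + 50 + 82 + ? = 190, so (3,1) = -6.
The remaining cell in row 4 is (4,1) = 190 − 120 = 70.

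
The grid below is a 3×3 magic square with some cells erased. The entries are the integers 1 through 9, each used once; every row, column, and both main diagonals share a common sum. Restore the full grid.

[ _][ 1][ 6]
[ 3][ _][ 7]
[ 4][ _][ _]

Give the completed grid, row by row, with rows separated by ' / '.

The entries are 1 through 9, which sum to 45, so each line sums to 45/3 = 15.
Using row 1: 1 + 6 + ? → (1,1) = 15 − 7 = 8.
Row 2: 3 + 7 + ? = 15, so (2,2) = 5.
Column 2 needs 15; the known cells sum to 6, so (3,2) = 9.
The remaining cell in column 3 is (3,3) = 15 − 13 = 2.

8 1 6 / 3 5 7 / 4 9 2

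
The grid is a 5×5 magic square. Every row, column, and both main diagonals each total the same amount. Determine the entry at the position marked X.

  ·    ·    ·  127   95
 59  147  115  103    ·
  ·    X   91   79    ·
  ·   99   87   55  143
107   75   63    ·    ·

Anti-diagonal is complete and sums to 495; that is the magic constant.
Using row 2: 59 + 147 + 115 + 103 + ? → (2,5) = 495 − 424 = 71.
Row 4 must total 495; the given cells sum to 384, so (4,1) = 111.
Using column 3: 115 + 91 + 87 + 63 + ? → (1,3) = 495 − 356 = 139.
Column 4: 127 + 103 + 79 + 55 + ? = 495, so (5,4) = 131.
Row 5 needs 495; the known cells sum to 376, so (5,5) = 119.
Column 5 must total 495; the given cells sum to 428, so (3,5) = 67.
Main diagonal: 147 + 91 + 55 + 119 + ? = 495, so (1,1) = 83.
From row 1, 495 − (83 + 139 + 127 + 95) gives (1,2) = 51.
Column 1 must total 495; the given cells sum to 360, so (3,1) = 135.
Column 2 needs 495; the known cells sum to 372, so (3,2) = 123.

123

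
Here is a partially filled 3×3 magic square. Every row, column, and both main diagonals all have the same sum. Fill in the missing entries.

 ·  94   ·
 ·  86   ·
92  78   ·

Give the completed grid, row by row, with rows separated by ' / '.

84 94 80 / 82 86 90 / 92 78 88

Column 2 is already complete: 94 + 86 + 78 = 258, so that is the magic constant.
From row 3, 258 − (92 + 78) gives (3,3) = 88.
Main diagonal must total 258; the given cells sum to 174, so (1,1) = 84.
Anti-diagonal must total 258; the given cells sum to 178, so (1,3) = 80.
Column 1 must total 258; the given cells sum to 176, so (2,1) = 82.
Using column 3: 80 + 88 + ? → (2,3) = 258 − 168 = 90.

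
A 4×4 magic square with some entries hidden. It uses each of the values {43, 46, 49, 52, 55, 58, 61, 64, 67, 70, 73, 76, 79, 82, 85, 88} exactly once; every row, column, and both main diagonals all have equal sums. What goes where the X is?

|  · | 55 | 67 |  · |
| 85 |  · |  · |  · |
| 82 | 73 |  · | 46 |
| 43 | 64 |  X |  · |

76

The 16 entries sum to 1048, so each line sums to 1048/4 = 262.
The remaining cell in row 3 is (3,3) = 262 − 201 = 61.
Column 1 must total 262; the given cells sum to 210, so (1,1) = 52.
Column 2 must total 262; the given cells sum to 192, so (2,2) = 70.
Using main diagonal: 52 + 70 + 61 + ? → (4,4) = 262 − 183 = 79.
From row 1, 262 − (52 + 55 + 67) gives (1,4) = 88.
Row 4: 43 + 64 + 79 + ? = 262, so (4,3) = 76.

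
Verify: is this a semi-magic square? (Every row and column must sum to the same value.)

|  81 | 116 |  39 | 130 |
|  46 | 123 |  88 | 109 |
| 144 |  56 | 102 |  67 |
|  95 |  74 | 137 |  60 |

Row 1: 81 + 116 + 39 + 130 = 366.
Row 2: 46 + 123 + 88 + 109 = 366.
Row 3: 144 + 56 + 102 + 67 = 369.
Row 4: 95 + 74 + 137 + 60 = 366.
Column 1: 81 + 46 + 144 + 95 = 366.
Column 2: 116 + 123 + 56 + 74 = 369.
Column 3: 39 + 88 + 102 + 137 = 366.
Column 4: 130 + 109 + 67 + 60 = 366.

No — row 3 sums to 369 but row 2 sums to 366.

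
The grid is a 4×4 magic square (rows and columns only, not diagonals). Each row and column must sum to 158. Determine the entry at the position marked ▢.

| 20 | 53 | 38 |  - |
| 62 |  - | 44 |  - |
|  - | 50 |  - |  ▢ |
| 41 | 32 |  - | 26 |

The remaining cell in row 1 is (1,4) = 158 − 111 = 47.
The remaining cell in row 4 is (4,3) = 158 − 99 = 59.
Column 1 must total 158; the given cells sum to 123, so (3,1) = 35.
Column 2 must total 158; the given cells sum to 135, so (2,2) = 23.
Column 3 must total 158; the given cells sum to 141, so (3,3) = 17.
The remaining cell in row 2 is (2,4) = 158 − 129 = 29.
Row 3 must total 158; the given cells sum to 102, so (3,4) = 56.

56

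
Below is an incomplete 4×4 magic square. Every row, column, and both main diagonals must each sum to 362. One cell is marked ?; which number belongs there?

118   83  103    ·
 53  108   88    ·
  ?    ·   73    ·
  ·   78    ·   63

68

The remaining cell in row 1 is (1,4) = 362 − 304 = 58.
The remaining cell in row 2 is (2,4) = 362 − 249 = 113.
Column 2 needs 362; the known cells sum to 269, so (3,2) = 93.
The remaining cell in column 3 is (4,3) = 362 − 264 = 98.
Column 4 needs 362; the known cells sum to 234, so (3,4) = 128.
The remaining cell in anti-diagonal is (4,1) = 362 − 239 = 123.
The remaining cell in row 3 is (3,1) = 362 − 294 = 68.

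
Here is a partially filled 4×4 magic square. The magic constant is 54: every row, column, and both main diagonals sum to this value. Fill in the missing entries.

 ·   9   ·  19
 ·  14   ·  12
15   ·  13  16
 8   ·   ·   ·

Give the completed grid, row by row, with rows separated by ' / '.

Row 3 needs 54; the known cells sum to 44, so (3,2) = 10.
The remaining cell in column 2 is (4,2) = 54 − 33 = 21.
Column 4 needs 54; the known cells sum to 47, so (4,4) = 7.
Main diagonal: 14 + 13 + 7 + ? = 54, so (1,1) = 20.
From anti-diagonal, 54 − (19 + 10 + 8) gives (2,3) = 17.
Row 1: 20 + 9 + 19 + ? = 54, so (1,3) = 6.
Using row 2: 14 + 17 + 12 + ? → (2,1) = 54 − 43 = 11.
Row 4: 8 + 21 + 7 + ? = 54, so (4,3) = 18.

20 9 6 19 / 11 14 17 12 / 15 10 13 16 / 8 21 18 7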